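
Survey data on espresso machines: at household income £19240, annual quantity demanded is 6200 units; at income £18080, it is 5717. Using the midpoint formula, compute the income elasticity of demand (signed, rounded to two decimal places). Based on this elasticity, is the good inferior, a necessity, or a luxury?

%ΔQ = (5717 − 6200)/[( 6200 + 5717)/2] = -483/5958.5 = -0.081060…
%ΔIncome = (18080 − 19240)/[( 19240 + 18080)/2] = -1160/18660 = -0.062165…
E_income = (-483/5958.5) / (-1160/18660) = 1.3039…
E_income > 1 ⇒ normal good, luxury.

1.30; luxury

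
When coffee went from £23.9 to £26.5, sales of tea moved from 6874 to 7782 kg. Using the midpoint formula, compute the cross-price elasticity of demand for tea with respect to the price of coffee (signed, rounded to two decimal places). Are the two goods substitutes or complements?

1.20; substitutes

%ΔQ_{tea} = (7782 − 6874)/avg = 908/7328 = 0.123908…
%ΔP_{coffee} = (26.5 − 23.9)/avg = 2.6/25.2 = 0.103174…
E_cross = (908/7328) / (2.6/25.2) = 1.2009…
E_cross > 0 ⇒ the goods are substitutes.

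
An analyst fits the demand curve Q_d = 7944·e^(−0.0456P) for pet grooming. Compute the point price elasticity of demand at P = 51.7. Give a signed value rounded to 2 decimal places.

dQ_d/dP = −0.0456·Q_d = -34.2883. At P = 51.7, Q_d = 751.937.
Ed = (dQ_d/dP)·(P/Q_d) = (-34.2883) × (51.7/751.937) = -2.3575…

-2.36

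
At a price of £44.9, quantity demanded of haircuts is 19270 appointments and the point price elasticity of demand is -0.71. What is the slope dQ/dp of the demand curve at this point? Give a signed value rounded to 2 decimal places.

-304.71

Ed = (dQ/dp)·(p/Q) ⇒ dQ/dp = Ed·Q/p = (-0.71)·19270/44.9 = -304.7149…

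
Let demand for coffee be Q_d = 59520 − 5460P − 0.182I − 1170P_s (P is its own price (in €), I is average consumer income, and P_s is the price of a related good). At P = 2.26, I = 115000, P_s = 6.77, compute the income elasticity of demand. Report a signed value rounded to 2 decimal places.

-1.14

At the given values, Q_d = 59520 − 5460(2.26) − 0.182(115000) − 1170(6.77) = 18329.5.
∂Q_d/∂I = -0.182.
E = (-0.182) × (115000/18329.5) = -1.1418…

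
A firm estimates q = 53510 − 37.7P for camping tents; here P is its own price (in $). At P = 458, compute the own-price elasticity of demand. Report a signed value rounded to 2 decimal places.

-0.48

At the given values, q = 53510 − 37.7(458) = 36243.4.
∂q/∂P = −37.7.
E = (-37.7) × (458/36243.4) = -0.4764…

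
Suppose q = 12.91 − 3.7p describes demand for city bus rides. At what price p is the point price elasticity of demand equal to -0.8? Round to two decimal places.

Ed = −3.7p/(12.91 − 3.7p). Set this equal to -0.8:
3.7p = 0.8·(12.91 − 3.7p) ⇒ 3.7p(1 + 0.8) = 0.8·12.91
p = 0.8·12.91 / (3.7·1.8) = 1.5507…

1.55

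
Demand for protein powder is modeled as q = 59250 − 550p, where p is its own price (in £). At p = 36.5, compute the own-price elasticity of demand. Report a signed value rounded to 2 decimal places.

At the given values, q = 59250 − 550(36.5) = 39175.
∂q/∂p = −550.
E = (-550) × (36.5/39175) = -0.5124…

-0.51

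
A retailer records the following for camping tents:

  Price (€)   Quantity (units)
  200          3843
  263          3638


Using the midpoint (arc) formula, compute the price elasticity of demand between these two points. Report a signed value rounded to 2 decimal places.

-0.20

%ΔQ = (3638 − 3843) / [(3843 + 3638)/2] = -205/3740.5 = -0.054805…
%ΔP = (263 − 200) / [(200 + 263)/2] = 63/231.5 = 0.272138…
Arc Ed = %ΔQ / %ΔP = (-205/3740.5) / (63/231.5) = -0.2013…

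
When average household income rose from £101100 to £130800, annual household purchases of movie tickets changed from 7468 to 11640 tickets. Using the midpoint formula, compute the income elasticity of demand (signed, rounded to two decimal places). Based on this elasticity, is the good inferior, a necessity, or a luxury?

%ΔQ = (11640 − 7468)/[( 7468 + 11640)/2] = 4172/9554 = 0.436675…
%ΔIncome = (130800 − 101100)/[( 101100 + 130800)/2] = 29700/115950 = 0.256144…
E_income = (4172/9554) / (29700/115950) = 1.7047…
E_income > 1 ⇒ normal good, luxury.

1.70; luxury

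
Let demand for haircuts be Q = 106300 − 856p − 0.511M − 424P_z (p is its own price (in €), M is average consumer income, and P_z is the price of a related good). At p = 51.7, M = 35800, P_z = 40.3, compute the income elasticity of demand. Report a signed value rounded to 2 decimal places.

At the given values, Q = 106300 − 856(51.7) − 0.511(35800) − 424(40.3) = 26663.8.
∂Q/∂M = -0.511.
E = (-0.511) × (35800/26663.8) = -0.6860…

-0.69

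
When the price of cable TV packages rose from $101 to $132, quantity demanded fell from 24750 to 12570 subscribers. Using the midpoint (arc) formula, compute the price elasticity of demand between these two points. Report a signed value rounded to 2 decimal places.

-2.45

%ΔQ = (12570 − 24750) / [(24750 + 12570)/2] = -12180/18660 = -0.652733…
%ΔP = (132 − 101) / [(101 + 132)/2] = 31/116.5 = 0.266094…
Arc Ed = %ΔQ / %ΔP = (-12180/18660) / (31/116.5) = -2.4530…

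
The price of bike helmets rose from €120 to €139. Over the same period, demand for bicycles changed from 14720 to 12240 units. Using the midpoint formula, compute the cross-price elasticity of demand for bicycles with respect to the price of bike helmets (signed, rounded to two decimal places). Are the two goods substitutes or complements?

%ΔQ_{bicycles} = (12240 − 14720)/avg = -2480/13480 = -0.183976…
%ΔP_{bike helmets} = (139 − 120)/avg = 19/129.5 = 0.146718…
E_cross = (-2480/13480) / (19/129.5) = -1.2539…
E_cross < 0 ⇒ the goods are complements.

-1.25; complements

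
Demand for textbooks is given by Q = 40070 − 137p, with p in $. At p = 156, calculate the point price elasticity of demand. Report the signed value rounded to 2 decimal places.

dQ/dp = −137. At p = 156, Q = 40070 − 137(156) = 18698.
Ed = (dQ/dp)·(p/Q) = −137 × (156/18698) = -1.1430…

-1.14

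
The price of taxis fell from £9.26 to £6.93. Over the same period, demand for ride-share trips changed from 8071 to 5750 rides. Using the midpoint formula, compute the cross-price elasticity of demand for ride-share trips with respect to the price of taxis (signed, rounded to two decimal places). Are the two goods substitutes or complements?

1.17; substitutes

%ΔQ_{ride-share trips} = (5750 − 8071)/avg = -2321/6910.5 = -0.335865…
%ΔP_{taxis} = (6.93 − 9.26)/avg = -2.33/8.095 = -0.287831…
E_cross = (-2321/6910.5) / (-2.33/8.095) = 1.1668…
E_cross > 0 ⇒ the goods are substitutes.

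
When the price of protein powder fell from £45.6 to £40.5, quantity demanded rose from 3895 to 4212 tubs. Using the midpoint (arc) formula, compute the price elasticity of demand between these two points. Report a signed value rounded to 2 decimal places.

%ΔQ = (4212 − 3895) / [(3895 + 4212)/2] = 317/4053.5 = 0.078204…
%ΔP = (40.5 − 45.6) / [(45.6 + 40.5)/2] = -5.1/43.05 = -0.118466…
Arc Ed = %ΔQ / %ΔP = (317/4053.5) / (-5.1/43.05) = -0.6601…

-0.66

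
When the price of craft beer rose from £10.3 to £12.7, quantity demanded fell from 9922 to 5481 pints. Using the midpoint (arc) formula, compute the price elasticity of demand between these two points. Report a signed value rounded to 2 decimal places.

-2.76

%ΔQ = (5481 − 9922) / [(9922 + 5481)/2] = -4441/7701.5 = -0.576640…
%ΔP = (12.7 − 10.3) / [(10.3 + 12.7)/2] = 2.4/11.5 = 0.208695…
Arc Ed = %ΔQ / %ΔP = (-4441/7701.5) / (2.4/11.5) = -2.7630…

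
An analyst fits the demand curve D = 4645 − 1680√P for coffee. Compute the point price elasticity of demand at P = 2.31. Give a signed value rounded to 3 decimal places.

-0.610

dD/dP = −1680/(2√P) = -552.679. At P = 2.31, D = 2091.62.
Ed = (dD/dP)·(P/D) = (-552.679) × (2.31/2091.62) = -0.61038…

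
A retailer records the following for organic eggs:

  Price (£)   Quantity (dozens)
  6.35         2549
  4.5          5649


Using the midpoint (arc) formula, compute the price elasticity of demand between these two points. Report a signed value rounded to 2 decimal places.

-2.22

%ΔQ = (5649 − 2549) / [(2549 + 5649)/2] = 3100/4099 = 0.756282…
%ΔP = (4.5 − 6.35) / [(6.35 + 4.5)/2] = -1.85/5.425 = -0.341013…
Arc Ed = %ΔQ / %ΔP = (3100/4099) / (-1.85/5.425) = -2.2177…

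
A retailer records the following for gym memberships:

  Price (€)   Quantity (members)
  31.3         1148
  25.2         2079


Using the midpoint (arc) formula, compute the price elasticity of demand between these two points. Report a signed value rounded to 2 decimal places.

-2.67

%ΔQ = (2079 − 1148) / [(1148 + 2079)/2] = 931/1613.5 = 0.577006…
%ΔP = (25.2 − 31.3) / [(31.3 + 25.2)/2] = -6.1/28.25 = -0.215929…
Arc Ed = %ΔQ / %ΔP = (931/1613.5) / (-6.1/28.25) = -2.6722…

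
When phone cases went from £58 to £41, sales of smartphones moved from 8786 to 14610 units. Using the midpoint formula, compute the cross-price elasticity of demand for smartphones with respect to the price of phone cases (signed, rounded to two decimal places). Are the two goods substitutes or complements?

%ΔQ_{smartphones} = (14610 − 8786)/avg = 5824/11698 = 0.497862…
%ΔP_{phone cases} = (41 − 58)/avg = -17/49.5 = -0.343434…
E_cross = (5824/11698) / (-17/49.5) = -1.4496…
E_cross < 0 ⇒ the goods are complements.

-1.45; complements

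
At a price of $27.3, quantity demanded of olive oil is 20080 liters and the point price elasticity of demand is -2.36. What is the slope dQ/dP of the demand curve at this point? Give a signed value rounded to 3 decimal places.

Ed = (dQ/dP)·(P/Q) ⇒ dQ/dP = Ed·Q/P = (-2.36)·20080/27.3 = -1735.85347…

-1735.853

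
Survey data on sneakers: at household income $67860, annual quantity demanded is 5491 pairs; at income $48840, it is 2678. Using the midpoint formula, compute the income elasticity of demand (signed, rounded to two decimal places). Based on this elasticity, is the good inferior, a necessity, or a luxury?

%ΔQ = (2678 − 5491)/[( 5491 + 2678)/2] = -2813/4084.5 = -0.688701…
%ΔIncome = (48840 − 67860)/[( 67860 + 48840)/2] = -19020/58350 = -0.325964…
E_income = (-2813/4084.5) / (-19020/58350) = 2.1128…
E_income > 1 ⇒ normal good, luxury.

2.11; luxury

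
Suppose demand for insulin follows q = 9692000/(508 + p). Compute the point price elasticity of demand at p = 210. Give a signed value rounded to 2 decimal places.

-0.29

dq/dp = −9692000/(508 + p)² = -18.8003. At p = 210, q = 13498.6.
Ed = (dq/dp)·(p/q) = (-18.8003) × (210/13498.6) = -0.2924…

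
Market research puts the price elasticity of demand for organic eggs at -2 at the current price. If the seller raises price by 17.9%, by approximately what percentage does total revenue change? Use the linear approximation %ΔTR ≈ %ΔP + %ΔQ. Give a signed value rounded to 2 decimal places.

-17.90%

%ΔQ ≈ Ed × %ΔP = (-2) × (+17.9%) = -35.8000%
%ΔTR ≈ %ΔP + %ΔQ = (+17.9%) + (-35.8000%) = -17.9000%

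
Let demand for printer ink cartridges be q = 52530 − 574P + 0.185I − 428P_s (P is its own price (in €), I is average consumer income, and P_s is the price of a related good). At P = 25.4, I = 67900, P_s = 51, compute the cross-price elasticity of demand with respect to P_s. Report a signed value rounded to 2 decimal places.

-0.76

At the given values, q = 52530 − 574(25.4) + 0.185(67900) − 428(51) = 28683.9.
∂q/∂P_s = -428.
E = (-428) × (51/28683.9) = -0.7609…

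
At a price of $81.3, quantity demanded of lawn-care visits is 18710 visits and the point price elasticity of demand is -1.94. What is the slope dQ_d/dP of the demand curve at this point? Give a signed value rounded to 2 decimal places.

Ed = (dQ_d/dP)·(P/Q_d) ⇒ dQ_d/dP = Ed·Q_d/P = (-1.94)·18710/81.3 = -446.4624…

-446.46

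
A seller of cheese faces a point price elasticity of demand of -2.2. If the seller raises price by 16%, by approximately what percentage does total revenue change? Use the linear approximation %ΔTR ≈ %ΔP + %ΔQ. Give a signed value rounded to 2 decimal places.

%ΔQ ≈ Ed × %ΔP = (-2.2) × (+16%) = -35.2000%
%ΔTR ≈ %ΔP + %ΔQ = (+16%) + (-35.2000%) = -19.2000%

-19.20%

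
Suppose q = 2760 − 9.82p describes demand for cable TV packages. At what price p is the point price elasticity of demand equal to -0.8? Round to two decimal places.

124.92

Ed = −9.82p/(2760 − 9.82p). Set this equal to -0.8:
9.82p = 0.8·(2760 − 9.82p) ⇒ 9.82p(1 + 0.8) = 0.8·2760
p = 0.8·2760 / (9.82·1.8) = 124.9151…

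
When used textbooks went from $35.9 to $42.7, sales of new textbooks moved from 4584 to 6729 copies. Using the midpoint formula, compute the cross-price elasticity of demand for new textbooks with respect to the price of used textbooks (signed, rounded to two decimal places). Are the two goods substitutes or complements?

2.19; substitutes

%ΔQ_{new textbooks} = (6729 − 4584)/avg = 2145/5656.5 = 0.379209…
%ΔP_{used textbooks} = (42.7 − 35.9)/avg = 6.8/39.3 = 0.173027…
E_cross = (2145/5656.5) / (6.8/39.3) = 2.1916…
E_cross > 0 ⇒ the goods are substitutes.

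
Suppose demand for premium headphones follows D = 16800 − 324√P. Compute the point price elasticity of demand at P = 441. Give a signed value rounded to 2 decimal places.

-0.34

dD/dP = −324/(2√P) = -7.71429. At P = 441, D = 9996.
Ed = (dD/dP)·(P/D) = (-7.71429) × (441/9996) = -0.3403…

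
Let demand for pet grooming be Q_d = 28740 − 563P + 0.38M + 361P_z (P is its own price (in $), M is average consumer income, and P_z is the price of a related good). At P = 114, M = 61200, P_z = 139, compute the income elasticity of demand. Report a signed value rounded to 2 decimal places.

At the given values, Q_d = 28740 − 563(114) + 0.38(61200) + 361(139) = 37993.
∂Q_d/∂M = 0.38.
E = (0.38) × (61200/37993) = 0.6121…

0.61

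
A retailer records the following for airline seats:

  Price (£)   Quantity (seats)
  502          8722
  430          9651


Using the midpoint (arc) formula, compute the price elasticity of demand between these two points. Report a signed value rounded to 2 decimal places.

-0.65

%ΔQ = (9651 − 8722) / [(8722 + 9651)/2] = 929/9186.5 = 0.101126…
%ΔP = (430 − 502) / [(502 + 430)/2] = -72/466 = -0.154506…
Arc Ed = %ΔQ / %ΔP = (929/9186.5) / (-72/466) = -0.6545…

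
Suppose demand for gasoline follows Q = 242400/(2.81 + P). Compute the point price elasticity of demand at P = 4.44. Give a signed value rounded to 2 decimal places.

dQ/dP = −242400/(2.81 + P)² = -4611.65. At P = 4.44, Q = 33434.5.
Ed = (dQ/dP)·(P/Q) = (-4611.65) × (4.44/33434.5) = -0.6124…

-0.61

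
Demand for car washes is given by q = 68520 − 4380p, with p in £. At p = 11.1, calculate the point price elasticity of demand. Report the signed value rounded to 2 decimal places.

dq/dp = −4380. At p = 11.1, q = 68520 − 4380(11.1) = 19902.
Ed = (dq/dp)·(p/q) = −4380 × (11.1/19902) = -2.4428…

-2.44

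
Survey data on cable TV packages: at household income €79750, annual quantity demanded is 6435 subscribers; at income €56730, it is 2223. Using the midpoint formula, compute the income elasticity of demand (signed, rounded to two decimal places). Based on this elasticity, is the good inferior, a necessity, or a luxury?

%ΔQ = (2223 − 6435)/[( 6435 + 2223)/2] = -4212/4329 = -0.972972…
%ΔIncome = (56730 − 79750)/[( 79750 + 56730)/2] = -23020/68240 = -0.337338…
E_income = (-4212/4329) / (-23020/68240) = 2.8842…
E_income > 1 ⇒ normal good, luxury.

2.88; luxury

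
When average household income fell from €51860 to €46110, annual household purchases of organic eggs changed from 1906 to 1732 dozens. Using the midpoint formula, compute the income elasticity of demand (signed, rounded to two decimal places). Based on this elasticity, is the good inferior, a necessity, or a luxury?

0.81; necessity

%ΔQ = (1732 − 1906)/[( 1906 + 1732)/2] = -174/1819 = -0.095656…
%ΔIncome = (46110 − 51860)/[( 51860 + 46110)/2] = -5750/48985 = -0.117382…
E_income = (-174/1819) / (-5750/48985) = 0.8149…
0 < E_income < 1 ⇒ normal good, necessity.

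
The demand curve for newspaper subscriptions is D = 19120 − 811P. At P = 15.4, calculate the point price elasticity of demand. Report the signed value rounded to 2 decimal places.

-1.88

dD/dP = −811. At P = 15.4, D = 19120 − 811(15.4) = 6630.6.
Ed = (dD/dP)·(P/D) = −811 × (15.4/6630.6) = -1.8836…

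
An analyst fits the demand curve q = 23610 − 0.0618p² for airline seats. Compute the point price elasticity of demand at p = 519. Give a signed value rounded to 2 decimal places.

-4.78

dq/dp = −2·0.0618·p = -64.1484. At p = 519, q = 6963.4902.
Ed = (dq/dp)·(p/q) = (-64.1484) × (519/6963.4902) = -4.7810…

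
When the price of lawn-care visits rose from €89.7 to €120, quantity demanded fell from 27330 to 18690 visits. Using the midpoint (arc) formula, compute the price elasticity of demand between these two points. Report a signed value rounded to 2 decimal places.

%ΔQ = (18690 − 27330) / [(27330 + 18690)/2] = -8640/23010 = -0.375488…
%ΔP = (120 − 89.7) / [(89.7 + 120)/2] = 30.3/104.85 = 0.288984…
Arc Ed = %ΔQ / %ΔP = (-8640/23010) / (30.3/104.85) = -1.2993…

-1.30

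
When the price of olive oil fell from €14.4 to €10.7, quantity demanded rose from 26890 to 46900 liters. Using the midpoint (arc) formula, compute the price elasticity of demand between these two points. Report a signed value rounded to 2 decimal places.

-1.84

%ΔQ = (46900 − 26890) / [(26890 + 46900)/2] = 20010/36895 = 0.542349…
%ΔP = (10.7 − 14.4) / [(14.4 + 10.7)/2] = -3.7/12.55 = -0.294820…
Arc Ed = %ΔQ / %ΔP = (20010/36895) / (-3.7/12.55) = -1.8395…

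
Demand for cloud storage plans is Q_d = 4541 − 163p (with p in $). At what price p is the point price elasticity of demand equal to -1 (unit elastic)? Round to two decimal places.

13.93

Ed = −163p/(4541 − 163p). Set this equal to -1:
163p = 1·(4541 − 163p) ⇒ 163p(1 + 1) = 1·4541
p = 1·4541 / (163·2) = 13.9294…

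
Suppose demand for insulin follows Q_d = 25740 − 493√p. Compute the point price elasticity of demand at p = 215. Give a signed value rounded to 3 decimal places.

-0.195

dQ_d/dp = −493/(2√p) = -16.8112. At p = 215, Q_d = 18511.2.
Ed = (dQ_d/dp)·(p/Q_d) = (-16.8112) × (215/18511.2) = -0.19525…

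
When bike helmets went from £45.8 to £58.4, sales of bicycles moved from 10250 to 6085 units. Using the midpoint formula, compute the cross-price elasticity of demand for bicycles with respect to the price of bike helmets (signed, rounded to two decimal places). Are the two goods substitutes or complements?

%ΔQ_{bicycles} = (6085 − 10250)/avg = -4165/8167.5 = -0.509947…
%ΔP_{bike helmets} = (58.4 − 45.8)/avg = 12.6/52.1 = 0.241842…
E_cross = (-4165/8167.5) / (12.6/52.1) = -2.1085…
E_cross < 0 ⇒ the goods are complements.

-2.11; complements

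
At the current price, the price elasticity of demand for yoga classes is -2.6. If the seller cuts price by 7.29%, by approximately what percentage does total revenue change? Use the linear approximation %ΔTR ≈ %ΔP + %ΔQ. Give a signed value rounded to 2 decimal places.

+11.66%

%ΔQ ≈ Ed × %ΔP = (-2.6) × (-7.29%) = +18.9540%
%ΔTR ≈ %ΔP + %ΔQ = (-7.29%) + (+18.9540%) = +11.6640%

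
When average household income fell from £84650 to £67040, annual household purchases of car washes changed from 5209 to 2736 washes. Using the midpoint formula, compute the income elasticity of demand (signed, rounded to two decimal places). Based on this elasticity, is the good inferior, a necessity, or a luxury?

%ΔQ = (2736 − 5209)/[( 5209 + 2736)/2] = -2473/3972.5 = -0.622529…
%ΔIncome = (67040 − 84650)/[( 84650 + 67040)/2] = -17610/75845 = -0.232184…
E_income = (-2473/3972.5) / (-17610/75845) = 2.6811…
E_income > 1 ⇒ normal good, luxury.

2.68; luxury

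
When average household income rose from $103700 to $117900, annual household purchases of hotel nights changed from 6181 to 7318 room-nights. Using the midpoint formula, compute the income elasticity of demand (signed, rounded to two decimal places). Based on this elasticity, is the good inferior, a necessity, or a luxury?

%ΔQ = (7318 − 6181)/[( 6181 + 7318)/2] = 1137/6749.5 = 0.168456…
%ΔIncome = (117900 − 103700)/[( 103700 + 117900)/2] = 14200/110800 = 0.128158…
E_income = (1137/6749.5) / (14200/110800) = 1.3144…
E_income > 1 ⇒ normal good, luxury.

1.31; luxury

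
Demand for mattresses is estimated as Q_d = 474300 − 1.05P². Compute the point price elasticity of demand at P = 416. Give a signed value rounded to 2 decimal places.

-1.24

dQ_d/dP = −2·1.05·P = -873.6. At P = 416, Q_d = 292591.2.
Ed = (dQ_d/dP)·(P/Q_d) = (-873.6) × (416/292591.2) = -1.2420…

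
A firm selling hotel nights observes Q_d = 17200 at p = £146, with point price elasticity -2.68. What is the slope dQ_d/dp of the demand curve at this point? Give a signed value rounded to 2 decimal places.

Ed = (dQ_d/dp)·(p/Q_d) ⇒ dQ_d/dp = Ed·Q_d/p = (-2.68)·17200/146 = -315.7260…

-315.73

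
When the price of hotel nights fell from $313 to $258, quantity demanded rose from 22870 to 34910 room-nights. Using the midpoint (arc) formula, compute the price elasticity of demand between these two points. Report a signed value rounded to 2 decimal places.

-2.16

%ΔQ = (34910 − 22870) / [(22870 + 34910)/2] = 12040/28890 = 0.416753…
%ΔP = (258 − 313) / [(313 + 258)/2] = -55/285.5 = -0.192644…
Arc Ed = %ΔQ / %ΔP = (12040/28890) / (-55/285.5) = -2.1633…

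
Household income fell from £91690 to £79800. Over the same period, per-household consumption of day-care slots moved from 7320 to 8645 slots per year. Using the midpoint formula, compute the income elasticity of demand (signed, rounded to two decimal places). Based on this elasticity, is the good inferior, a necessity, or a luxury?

-1.20; inferior

%ΔQ = (8645 − 7320)/[( 7320 + 8645)/2] = 1325/7982.5 = 0.165988…
%ΔIncome = (79800 − 91690)/[( 91690 + 79800)/2] = -11890/85745 = -0.138666…
E_income = (1325/7982.5) / (-11890/85745) = -1.1970…
E_income < 0 ⇒ inferior good.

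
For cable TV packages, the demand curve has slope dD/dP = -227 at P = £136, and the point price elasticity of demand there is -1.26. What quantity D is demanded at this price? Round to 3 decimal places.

24501.587

Ed = (dD/dP)·(P/D) ⇒ D = (dD/dP)·P/Ed = (-227)·136/(-1.26) = 24501.58730…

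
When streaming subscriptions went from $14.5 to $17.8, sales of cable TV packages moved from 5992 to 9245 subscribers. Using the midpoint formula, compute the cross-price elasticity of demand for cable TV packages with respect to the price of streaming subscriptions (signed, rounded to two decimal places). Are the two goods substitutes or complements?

%ΔQ_{cable TV packages} = (9245 − 5992)/avg = 3253/7618.5 = 0.426986…
%ΔP_{streaming subscriptions} = (17.8 − 14.5)/avg = 3.3/16.15 = 0.204334…
E_cross = (3253/7618.5) / (3.3/16.15) = 2.0896…
E_cross > 0 ⇒ the goods are substitutes.

2.09; substitutes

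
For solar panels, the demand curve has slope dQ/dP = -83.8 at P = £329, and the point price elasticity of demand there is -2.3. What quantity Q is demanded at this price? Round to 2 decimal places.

11987.04

Ed = (dQ/dP)·(P/Q) ⇒ Q = (dQ/dP)·P/Ed = (-83.8)·329/(-2.3) = 11987.0434…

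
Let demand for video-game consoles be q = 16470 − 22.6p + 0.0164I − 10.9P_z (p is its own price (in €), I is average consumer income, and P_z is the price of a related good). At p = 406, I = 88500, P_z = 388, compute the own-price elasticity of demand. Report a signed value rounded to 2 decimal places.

-2.03

At the given values, q = 16470 − 22.6(406) + 0.0164(88500) − 10.9(388) = 4516.6.
∂q/∂p = −22.6.
E = (-22.6) × (406/4516.6) = -2.0315…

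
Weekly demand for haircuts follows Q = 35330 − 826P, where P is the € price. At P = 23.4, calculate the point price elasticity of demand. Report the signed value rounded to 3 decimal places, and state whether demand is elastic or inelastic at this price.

-1.208; elastic

dQ/dP = −826. At P = 23.4, Q = 35330 − 826(23.4) = 16001.6.
Ed = (dQ/dP)·(P/Q) = −826 × (23.4/16001.6) = -1.20790…
|Ed| = 1.208 > 1, so demand is elastic.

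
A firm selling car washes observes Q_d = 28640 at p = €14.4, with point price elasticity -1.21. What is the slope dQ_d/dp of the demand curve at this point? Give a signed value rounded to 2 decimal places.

-2406.56

Ed = (dQ_d/dp)·(p/Q_d) ⇒ dQ_d/dp = Ed·Q_d/p = (-1.21)·28640/14.4 = -2406.5555…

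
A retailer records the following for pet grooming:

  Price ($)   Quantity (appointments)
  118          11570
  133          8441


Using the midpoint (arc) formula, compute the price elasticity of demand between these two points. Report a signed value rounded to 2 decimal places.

-2.62

%ΔQ = (8441 − 11570) / [(11570 + 8441)/2] = -3129/10005.5 = -0.312727…
%ΔP = (133 − 118) / [(118 + 133)/2] = 15/125.5 = 0.119521…
Arc Ed = %ΔQ / %ΔP = (-3129/10005.5) / (15/125.5) = -2.6164…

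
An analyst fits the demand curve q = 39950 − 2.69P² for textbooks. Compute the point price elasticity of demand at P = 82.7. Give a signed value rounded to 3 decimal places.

dq/dP = −2·2.69·P = -444.926. At P = 82.7, q = 21552.3099.
Ed = (dq/dP)·(P/q) = (-444.926) × (82.7/21552.3099) = -1.70725…

-1.707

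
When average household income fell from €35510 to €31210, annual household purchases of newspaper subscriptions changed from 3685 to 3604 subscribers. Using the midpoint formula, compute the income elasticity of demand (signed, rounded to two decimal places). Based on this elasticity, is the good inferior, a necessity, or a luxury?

%ΔQ = (3604 − 3685)/[( 3685 + 3604)/2] = -81/3644.5 = -0.022225…
%ΔIncome = (31210 − 35510)/[( 35510 + 31210)/2] = -4300/33360 = -0.128896…
E_income = (-81/3644.5) / (-4300/33360) = 0.1724…
0 < E_income < 1 ⇒ normal good, necessity.

0.17; necessity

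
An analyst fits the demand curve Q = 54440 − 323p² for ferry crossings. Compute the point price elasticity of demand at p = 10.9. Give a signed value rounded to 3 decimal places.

dQ/dp = −2·323·p = -7041.4. At p = 10.9, Q = 16064.37.
Ed = (dQ/dp)·(p/Q) = (-7041.4) × (10.9/16064.37) = -4.77773…

-4.778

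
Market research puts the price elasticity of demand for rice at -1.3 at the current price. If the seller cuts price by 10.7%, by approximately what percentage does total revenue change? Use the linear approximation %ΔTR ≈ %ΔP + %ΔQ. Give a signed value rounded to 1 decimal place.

%ΔQ ≈ Ed × %ΔP = (-1.3) × (-10.7%) = +13.9100%
%ΔTR ≈ %ΔP + %ΔQ = (-10.7%) + (+13.9100%) = +3.2100%

+3.2%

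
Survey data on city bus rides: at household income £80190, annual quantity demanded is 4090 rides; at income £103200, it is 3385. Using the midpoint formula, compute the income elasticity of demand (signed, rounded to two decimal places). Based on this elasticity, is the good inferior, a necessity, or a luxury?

-0.75; inferior

%ΔQ = (3385 − 4090)/[( 4090 + 3385)/2] = -705/3737.5 = -0.188628…
%ΔIncome = (103200 − 80190)/[( 80190 + 103200)/2] = 23010/91695 = 0.250940…
E_income = (-705/3737.5) / (23010/91695) = -0.7516…
E_income < 0 ⇒ inferior good.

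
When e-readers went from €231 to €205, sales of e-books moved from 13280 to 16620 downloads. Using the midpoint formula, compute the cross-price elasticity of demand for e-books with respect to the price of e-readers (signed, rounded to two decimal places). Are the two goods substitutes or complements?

-1.87; complements

%ΔQ_{e-books} = (16620 − 13280)/avg = 3340/14950 = 0.223411…
%ΔP_{e-readers} = (205 − 231)/avg = -26/218 = -0.119266…
E_cross = (3340/14950) / (-26/218) = -1.8732…
E_cross < 0 ⇒ the goods are complements.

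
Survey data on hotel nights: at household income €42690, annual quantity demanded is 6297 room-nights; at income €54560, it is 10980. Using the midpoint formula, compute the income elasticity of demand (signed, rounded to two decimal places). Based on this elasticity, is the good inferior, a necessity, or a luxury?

%ΔQ = (10980 − 6297)/[( 6297 + 10980)/2] = 4683/8638.5 = 0.542108…
%ΔIncome = (54560 − 42690)/[( 42690 + 54560)/2] = 11870/48625 = 0.244113…
E_income = (4683/8638.5) / (11870/48625) = 2.2207…
E_income > 1 ⇒ normal good, luxury.

2.22; luxury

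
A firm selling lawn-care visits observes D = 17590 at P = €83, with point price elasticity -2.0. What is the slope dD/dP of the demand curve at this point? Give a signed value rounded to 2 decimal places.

Ed = (dD/dP)·(P/D) ⇒ dD/dP = Ed·D/P = (-2.0)·17590/83 = -423.8554…

-423.86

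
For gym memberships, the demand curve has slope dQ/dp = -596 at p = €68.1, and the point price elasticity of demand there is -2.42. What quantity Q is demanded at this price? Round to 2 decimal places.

Ed = (dQ/dp)·(p/Q) ⇒ Q = (dQ/dp)·p/Ed = (-596)·68.1/(-2.42) = 16771.7355…

16771.74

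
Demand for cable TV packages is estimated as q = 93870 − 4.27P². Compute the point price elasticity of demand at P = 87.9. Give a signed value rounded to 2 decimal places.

-1.08

dq/dP = −2·4.27·P = -750.666. At P = 87.9, q = 60878.2293.
Ed = (dq/dP)·(P/q) = (-750.666) × (87.9/60878.2293) = -1.0838…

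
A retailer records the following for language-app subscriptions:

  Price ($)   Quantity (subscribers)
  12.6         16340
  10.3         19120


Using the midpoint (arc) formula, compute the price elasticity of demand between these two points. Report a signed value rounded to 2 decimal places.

-0.78

%ΔQ = (19120 − 16340) / [(16340 + 19120)/2] = 2780/17730 = 0.156796…
%ΔP = (10.3 − 12.6) / [(12.6 + 10.3)/2] = -2.3/11.45 = -0.200873…
Arc Ed = %ΔQ / %ΔP = (2780/17730) / (-2.3/11.45) = -0.7805…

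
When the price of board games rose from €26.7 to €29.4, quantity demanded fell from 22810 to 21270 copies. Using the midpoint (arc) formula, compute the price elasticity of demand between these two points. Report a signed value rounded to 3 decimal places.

-0.726

%ΔQ = (21270 − 22810) / [(22810 + 21270)/2] = -1540/22040 = -0.069872…
%ΔP = (29.4 − 26.7) / [(26.7 + 29.4)/2] = 2.7/28.05 = 0.096256…
Arc Ed = %ΔQ / %ΔP = (-1540/22040) / (2.7/28.05) = -0.72590…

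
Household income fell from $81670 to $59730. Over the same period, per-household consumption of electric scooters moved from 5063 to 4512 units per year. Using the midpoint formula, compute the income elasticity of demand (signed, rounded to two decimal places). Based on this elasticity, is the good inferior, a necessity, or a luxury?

%ΔQ = (4512 − 5063)/[( 5063 + 4512)/2] = -551/4787.5 = -0.115091…
%ΔIncome = (59730 − 81670)/[( 81670 + 59730)/2] = -21940/70700 = -0.310325…
E_income = (-551/4787.5) / (-21940/70700) = 0.3708…
0 < E_income < 1 ⇒ normal good, necessity.

0.37; necessity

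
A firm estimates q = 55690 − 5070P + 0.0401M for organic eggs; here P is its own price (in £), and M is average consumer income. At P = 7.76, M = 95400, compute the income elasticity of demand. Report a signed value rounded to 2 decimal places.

0.19

At the given values, q = 55690 − 5070(7.76) + 0.0401(95400) = 20172.34.
∂q/∂M = 0.0401.
E = (0.0401) × (95400/20172.34) = 0.1896…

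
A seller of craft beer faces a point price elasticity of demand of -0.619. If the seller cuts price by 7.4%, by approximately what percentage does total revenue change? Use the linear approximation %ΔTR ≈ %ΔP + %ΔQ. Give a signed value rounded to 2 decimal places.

%ΔQ ≈ Ed × %ΔP = (-0.619) × (-7.4%) = +4.5806%
%ΔTR ≈ %ΔP + %ΔQ = (-7.4%) + (+4.5806%) = -2.8194%

-2.82%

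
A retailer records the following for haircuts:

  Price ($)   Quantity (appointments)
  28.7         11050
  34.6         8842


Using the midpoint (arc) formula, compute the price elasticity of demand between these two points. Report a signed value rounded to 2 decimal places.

-1.19

%ΔQ = (8842 − 11050) / [(11050 + 8842)/2] = -2208/9946 = -0.221998…
%ΔP = (34.6 − 28.7) / [(28.7 + 34.6)/2] = 5.9/31.65 = 0.186413…
Arc Ed = %ΔQ / %ΔP = (-2208/9946) / (5.9/31.65) = -1.1908…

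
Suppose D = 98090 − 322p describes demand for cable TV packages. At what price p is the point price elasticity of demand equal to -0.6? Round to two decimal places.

114.24

Ed = −322p/(98090 − 322p). Set this equal to -0.6:
322p = 0.6·(98090 − 322p) ⇒ 322p(1 + 0.6) = 0.6·98090
p = 0.6·98090 / (322·1.6) = 114.2352…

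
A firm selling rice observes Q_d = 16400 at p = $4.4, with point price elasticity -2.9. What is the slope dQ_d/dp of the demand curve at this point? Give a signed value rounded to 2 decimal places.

Ed = (dQ_d/dp)·(p/Q_d) ⇒ dQ_d/dp = Ed·Q_d/p = (-2.9)·16400/4.4 = -10809.0909…

-10809.09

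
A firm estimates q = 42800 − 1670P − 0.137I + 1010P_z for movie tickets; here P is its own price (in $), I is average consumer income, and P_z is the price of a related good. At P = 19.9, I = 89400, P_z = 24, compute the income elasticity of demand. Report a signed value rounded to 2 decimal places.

-0.57

At the given values, q = 42800 − 1670(19.9) − 0.137(89400) + 1010(24) = 21559.2.
∂q/∂I = -0.137.
E = (-0.137) × (89400/21559.2) = -0.5681…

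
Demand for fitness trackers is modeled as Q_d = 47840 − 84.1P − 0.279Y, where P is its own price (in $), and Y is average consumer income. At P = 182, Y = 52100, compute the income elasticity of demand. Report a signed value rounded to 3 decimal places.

-0.808

At the given values, Q_d = 47840 − 84.1(182) − 0.279(52100) = 17997.9.
∂Q_d/∂Y = -0.279.
E = (-0.279) × (52100/17997.9) = -0.80764…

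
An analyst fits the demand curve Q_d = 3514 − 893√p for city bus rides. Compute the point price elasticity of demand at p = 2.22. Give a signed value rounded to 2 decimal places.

dQ_d/dp = −893/(2√p) = -299.671. At p = 2.22, Q_d = 2183.46.
Ed = (dQ_d/dp)·(p/Q_d) = (-299.671) × (2.22/2183.46) = -0.3046…

-0.30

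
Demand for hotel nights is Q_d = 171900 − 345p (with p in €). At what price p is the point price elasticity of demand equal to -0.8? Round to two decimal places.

Ed = −345p/(171900 − 345p). Set this equal to -0.8:
345p = 0.8·(171900 − 345p) ⇒ 345p(1 + 0.8) = 0.8·171900
p = 0.8·171900 / (345·1.8) = 221.4492…

221.45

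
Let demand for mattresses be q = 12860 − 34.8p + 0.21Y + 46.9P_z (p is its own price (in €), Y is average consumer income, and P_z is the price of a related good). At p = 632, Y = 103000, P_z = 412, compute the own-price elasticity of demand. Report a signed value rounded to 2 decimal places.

At the given values, q = 12860 − 34.8(632) + 0.21(103000) + 46.9(412) = 31819.2.
∂q/∂p = −34.8.
E = (-34.8) × (632/31819.2) = -0.6912…

-0.69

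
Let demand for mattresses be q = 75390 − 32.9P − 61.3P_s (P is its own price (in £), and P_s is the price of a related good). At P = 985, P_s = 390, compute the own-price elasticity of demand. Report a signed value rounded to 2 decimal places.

-1.70

At the given values, q = 75390 − 32.9(985) − 61.3(390) = 19076.5.
∂q/∂P = −32.9.
E = (-32.9) × (985/19076.5) = -1.6987…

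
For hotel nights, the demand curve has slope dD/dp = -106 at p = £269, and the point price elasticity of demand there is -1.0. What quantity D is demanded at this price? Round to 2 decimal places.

28514.00

Ed = (dD/dp)·(p/D) ⇒ D = (dD/dp)·p/Ed = (-106)·269/(-1.0) = 28514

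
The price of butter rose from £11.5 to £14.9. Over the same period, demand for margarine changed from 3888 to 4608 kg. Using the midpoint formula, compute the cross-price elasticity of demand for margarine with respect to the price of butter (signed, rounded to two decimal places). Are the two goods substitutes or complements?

0.66; substitutes

%ΔQ_{margarine} = (4608 − 3888)/avg = 720/4248 = 0.169491…
%ΔP_{butter} = (14.9 − 11.5)/avg = 3.4/13.2 = 0.257575…
E_cross = (720/4248) / (3.4/13.2) = 0.6580…
E_cross > 0 ⇒ the goods are substitutes.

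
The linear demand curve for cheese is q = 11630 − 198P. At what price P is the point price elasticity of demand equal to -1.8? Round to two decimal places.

Ed = −198P/(11630 − 198P). Set this equal to -1.8:
198P = 1.8·(11630 − 198P) ⇒ 198P(1 + 1.8) = 1.8·11630
P = 1.8·11630 / (198·2.8) = 37.7597…

37.76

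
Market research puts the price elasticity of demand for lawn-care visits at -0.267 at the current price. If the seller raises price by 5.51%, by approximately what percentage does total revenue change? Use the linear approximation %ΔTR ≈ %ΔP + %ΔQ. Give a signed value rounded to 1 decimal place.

+4.0%

%ΔQ ≈ Ed × %ΔP = (-0.267) × (+5.51%) = -1.4712%
%ΔTR ≈ %ΔP + %ΔQ = (+5.51%) + (-1.4712%) = +4.0388%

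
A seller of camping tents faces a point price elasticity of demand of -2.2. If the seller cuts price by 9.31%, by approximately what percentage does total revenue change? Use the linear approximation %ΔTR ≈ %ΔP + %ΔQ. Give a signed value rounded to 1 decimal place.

%ΔQ ≈ Ed × %ΔP = (-2.2) × (-9.31%) = +20.4820%
%ΔTR ≈ %ΔP + %ΔQ = (-9.31%) + (+20.4820%) = +11.1720%

+11.2%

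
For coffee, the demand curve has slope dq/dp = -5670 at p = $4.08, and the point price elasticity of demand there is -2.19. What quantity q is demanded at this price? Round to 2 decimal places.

10563.29

Ed = (dq/dp)·(p/q) ⇒ q = (dq/dp)·p/Ed = (-5670)·4.08/(-2.19) = 10563.2876…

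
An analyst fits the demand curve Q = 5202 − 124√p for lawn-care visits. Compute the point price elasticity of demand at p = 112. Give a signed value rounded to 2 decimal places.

-0.17

dQ/dp = −124/(2√p) = -5.85845. At p = 112, Q = 3889.71.
Ed = (dQ/dp)·(p/Q) = (-5.85845) × (112/3889.71) = -0.1686…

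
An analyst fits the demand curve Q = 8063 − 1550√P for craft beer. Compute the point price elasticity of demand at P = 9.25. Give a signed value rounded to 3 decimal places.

dQ/dP = −1550/(2√P) = -254.818. At P = 9.25, Q = 3348.86.
Ed = (dQ/dP)·(P/Q) = (-254.818) × (9.25/3348.86) = -0.70384…

-0.704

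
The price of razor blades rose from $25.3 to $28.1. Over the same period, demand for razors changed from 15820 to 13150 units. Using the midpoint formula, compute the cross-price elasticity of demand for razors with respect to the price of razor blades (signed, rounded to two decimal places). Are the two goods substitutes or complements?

-1.76; complements

%ΔQ_{razors} = (13150 − 15820)/avg = -2670/14485 = -0.184328…
%ΔP_{razor blades} = (28.1 − 25.3)/avg = 2.8/26.7 = 0.104868…
E_cross = (-2670/14485) / (2.8/26.7) = -1.7577…
E_cross < 0 ⇒ the goods are complements.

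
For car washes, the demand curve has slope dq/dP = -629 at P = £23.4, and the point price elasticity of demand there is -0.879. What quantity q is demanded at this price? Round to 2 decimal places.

16744.71

Ed = (dq/dP)·(P/q) ⇒ q = (dq/dP)·P/Ed = (-629)·23.4/(-0.879) = 16744.7098…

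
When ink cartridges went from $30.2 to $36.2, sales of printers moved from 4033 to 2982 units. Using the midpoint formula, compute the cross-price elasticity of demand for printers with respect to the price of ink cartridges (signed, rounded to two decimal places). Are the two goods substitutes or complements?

%ΔQ_{printers} = (2982 − 4033)/avg = -1051/3507.5 = -0.299643…
%ΔP_{ink cartridges} = (36.2 − 30.2)/avg = 6/33.2 = 0.180722…
E_cross = (-1051/3507.5) / (6/33.2) = -1.6580…
E_cross < 0 ⇒ the goods are complements.

-1.66; complements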